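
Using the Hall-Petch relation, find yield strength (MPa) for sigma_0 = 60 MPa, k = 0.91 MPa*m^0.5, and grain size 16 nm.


d = 16 nm = 1.6e-08 m
sqrt(d) = 0.0001264911
Hall-Petch contribution = k / sqrt(d) = 0.91 / 0.0001264911 = 7194.2 MPa
sigma = sigma_0 + k/sqrt(d) = 60 + 7194.2 = 7254.2 MPa

7254.2


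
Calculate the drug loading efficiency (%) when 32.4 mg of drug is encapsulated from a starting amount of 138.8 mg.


Drug loading efficiency = (drug loaded / drug initial) * 100
DLE = 32.4 / 138.8 * 100
DLE = 0.2334 * 100
DLE = 23.34%

23.34


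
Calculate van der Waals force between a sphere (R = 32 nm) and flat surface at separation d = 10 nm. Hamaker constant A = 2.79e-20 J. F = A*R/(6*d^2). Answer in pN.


Convert to SI: R = 32 nm = 3.2e-08 m, d = 10 nm = 1e-08 m
F = A * R / (6 * d^2)
F = 2.79e-20 * 3.2e-08 / (6 * (1e-08)^2)
F = 1.488e-12 N = 1.488 pN

1.488


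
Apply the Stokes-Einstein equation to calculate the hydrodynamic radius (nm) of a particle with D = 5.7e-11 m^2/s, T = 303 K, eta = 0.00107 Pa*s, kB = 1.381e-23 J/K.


Stokes-Einstein: R = kB*T / (6*pi*eta*D)
R = 1.381e-23 * 303 / (6 * pi * 0.00107 * 5.7e-11)
R = 3.63979e-09 m = 3.64 nm

3.64


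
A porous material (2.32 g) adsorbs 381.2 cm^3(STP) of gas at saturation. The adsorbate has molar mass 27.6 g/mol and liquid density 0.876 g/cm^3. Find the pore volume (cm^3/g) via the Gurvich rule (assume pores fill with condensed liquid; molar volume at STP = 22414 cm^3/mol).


Moles adsorbed n = V_ads / 22414 = 381.2 / 22414 = 1.700723e-02 mol
Liquid volume V_liq = n * M / rho_liq = 1.700723e-02 * 27.6 / 0.876 = 0.53584 cm^3
Specific pore volume V_pore = V_liq / m_sample = 0.53584 / 2.32
V_pore = 0.231 cm^3/g

0.231


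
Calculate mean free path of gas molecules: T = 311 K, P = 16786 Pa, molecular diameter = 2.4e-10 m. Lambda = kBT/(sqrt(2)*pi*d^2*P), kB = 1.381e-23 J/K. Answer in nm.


Mean free path: lambda = kB*T / (sqrt(2) * pi * d^2 * P)
lambda = 1.381e-23 * 311 / (sqrt(2) * pi * (2.4e-10)^2 * 16786)
lambda = 9.99815e-07 m
lambda = 999.81 nm

999.81


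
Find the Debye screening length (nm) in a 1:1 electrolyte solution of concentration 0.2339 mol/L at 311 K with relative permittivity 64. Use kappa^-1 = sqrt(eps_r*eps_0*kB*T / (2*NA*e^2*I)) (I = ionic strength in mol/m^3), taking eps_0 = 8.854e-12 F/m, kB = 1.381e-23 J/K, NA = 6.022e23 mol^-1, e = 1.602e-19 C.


Ionic strength I = 0.2339 * 1^2 * 1000 = 233.9 mol/m^3
kappa^-1 = sqrt(64 * 8.854e-12 * 1.381e-23 * 311 / (2 * 6.022e23 * (1.602e-19)^2 * 233.9))
kappa^-1 = 0.58 nm

0.58


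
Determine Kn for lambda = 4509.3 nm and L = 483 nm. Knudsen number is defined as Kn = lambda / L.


Knudsen number Kn = lambda / L
Kn = 4509.3 / 483
Kn = 9.336

9.336


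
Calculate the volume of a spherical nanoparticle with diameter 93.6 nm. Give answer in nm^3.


Radius r = 93.6/2 = 46.8 nm
Volume V = (4/3) * pi * r^3
V = (4/3) * pi * (46.8)^3
V = 429364.53 nm^3

429364.53


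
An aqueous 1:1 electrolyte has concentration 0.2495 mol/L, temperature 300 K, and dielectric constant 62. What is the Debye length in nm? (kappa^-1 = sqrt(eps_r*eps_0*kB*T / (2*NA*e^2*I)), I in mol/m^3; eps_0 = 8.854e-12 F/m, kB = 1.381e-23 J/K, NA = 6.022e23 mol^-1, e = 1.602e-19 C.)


Ionic strength I = 0.2495 * 1^2 * 1000 = 249.5 mol/m^3
kappa^-1 = sqrt(62 * 8.854e-12 * 1.381e-23 * 300 / (2 * 6.022e23 * (1.602e-19)^2 * 249.5))
kappa^-1 = 0.543 nm

0.543


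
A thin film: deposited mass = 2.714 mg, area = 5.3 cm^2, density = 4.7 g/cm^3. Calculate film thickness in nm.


Convert: m = 2.714 mg = 2.7140e-06 kg, A = 5.3 cm^2 = 5.3000e-04 m^2, rho = 4.7 g/cm^3 = 4700 kg/m^3
t = m / (A * rho)
t = 2.7140e-06 / (5.3000e-04 * 4700)
t = 1.0895e-06 m = 1089.5 nm

1089.5


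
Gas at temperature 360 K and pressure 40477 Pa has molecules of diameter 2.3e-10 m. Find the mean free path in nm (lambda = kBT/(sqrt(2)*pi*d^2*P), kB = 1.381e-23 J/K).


Mean free path: lambda = kB*T / (sqrt(2) * pi * d^2 * P)
lambda = 1.381e-23 * 360 / (sqrt(2) * pi * (2.3e-10)^2 * 40477)
lambda = 5.22597e-07 m
lambda = 522.6 nm

522.6


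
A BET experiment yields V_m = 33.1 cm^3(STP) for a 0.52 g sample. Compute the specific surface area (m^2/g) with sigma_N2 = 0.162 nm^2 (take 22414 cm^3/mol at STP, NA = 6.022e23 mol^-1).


Number of moles in monolayer = V_m / 22414 = 33.1 / 22414 = 0.00147676
Number of molecules = moles * NA = 0.00147676 * 6.022e23
SA = molecules * sigma / mass
SA = (33.1 / 22414) * 6.022e23 * 0.162e-18 / 0.52
SA = 277.1 m^2/g

277.1


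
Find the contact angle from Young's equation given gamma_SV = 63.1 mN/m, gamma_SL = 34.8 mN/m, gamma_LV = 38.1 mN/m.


cos(theta) = (gamma_SV - gamma_SL) / gamma_LV
cos(theta) = (63.1 - 34.8) / 38.1
cos(theta) = 0.742782
theta = arccos(0.742782) = 42.03 degrees

42.03


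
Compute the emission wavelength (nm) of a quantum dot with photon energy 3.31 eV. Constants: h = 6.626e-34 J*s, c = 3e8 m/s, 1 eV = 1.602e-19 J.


Convert energy: E = 3.31 eV = 3.31 * 1.602e-19 = 5.30262e-19 J
lambda = h*c / E = 6.626e-34 * 3e8 / 5.30262e-19
lambda = 3.74871e-07 m = 374.9 nm

374.9


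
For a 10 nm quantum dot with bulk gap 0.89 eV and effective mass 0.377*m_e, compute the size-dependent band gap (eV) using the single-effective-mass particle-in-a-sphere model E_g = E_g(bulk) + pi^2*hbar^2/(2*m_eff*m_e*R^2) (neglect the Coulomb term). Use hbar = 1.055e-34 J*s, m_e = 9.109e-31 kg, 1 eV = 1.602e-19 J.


Radius R = 10/2 nm = 5e-09 m
Confinement energy dE = pi^2 * hbar^2 / (2 * m_eff * m_e * R^2)
dE = pi^2 * (1.055e-34)^2 / (2 * 0.377 * 9.109e-31 * (5e-09)^2) J, divided by 1.602e-19 J/eV
dE = 0.0399 eV
Total band gap = E_g(bulk) + dE = 0.89 + 0.0399 = 0.9299 eV

0.9299


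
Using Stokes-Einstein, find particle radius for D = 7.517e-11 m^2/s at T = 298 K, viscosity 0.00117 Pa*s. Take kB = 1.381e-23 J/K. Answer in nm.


Stokes-Einstein: R = kB*T / (6*pi*eta*D)
R = 1.381e-23 * 298 / (6 * pi * 0.00117 * 7.517e-11)
R = 2.48244e-09 m = 2.48 nm

2.48


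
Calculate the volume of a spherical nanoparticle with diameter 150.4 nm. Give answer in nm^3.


Radius r = 150.4/2 = 75.2 nm
Volume V = (4/3) * pi * r^3
V = (4/3) * pi * (75.2)^3
V = 1781320.77 nm^3

1781320.77


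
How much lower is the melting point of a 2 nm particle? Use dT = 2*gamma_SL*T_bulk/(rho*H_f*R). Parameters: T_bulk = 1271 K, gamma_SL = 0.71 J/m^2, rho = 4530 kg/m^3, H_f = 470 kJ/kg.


Radius R = 2/2 = 1 nm = 1e-09 m
Convert H_f = 470 kJ/kg = 470000 J/kg
dT = 2 * gamma_SL * T_bulk / (rho * H_f * R)
dT = 2 * 0.71 * 1271 / (4530 * 470000 * 1e-09)
dT = 847.7 K

847.7


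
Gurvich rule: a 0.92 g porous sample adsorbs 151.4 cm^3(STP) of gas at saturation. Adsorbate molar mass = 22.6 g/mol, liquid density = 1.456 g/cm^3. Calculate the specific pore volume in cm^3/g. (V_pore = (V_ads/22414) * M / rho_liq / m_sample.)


Moles adsorbed n = V_ads / 22414 = 151.4 / 22414 = 6.754707e-03 mol
Liquid volume V_liq = n * M / rho_liq = 6.754707e-03 * 22.6 / 1.456 = 0.10485 cm^3
Specific pore volume V_pore = V_liq / m_sample = 0.10485 / 0.92
V_pore = 0.114 cm^3/g

0.114


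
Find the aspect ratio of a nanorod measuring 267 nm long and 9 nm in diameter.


Aspect ratio AR = length / diameter
AR = 267 / 9
AR = 29.67

29.67


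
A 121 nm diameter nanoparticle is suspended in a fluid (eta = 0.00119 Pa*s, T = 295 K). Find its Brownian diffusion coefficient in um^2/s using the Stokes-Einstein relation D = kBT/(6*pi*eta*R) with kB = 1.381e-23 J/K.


Radius R = 121/2 = 60.5 nm = 6.05e-08 m
D = kB*T / (6*pi*eta*R)
D = 1.381e-23 * 295 / (6 * pi * 0.00119 * 6.05e-08)
D = 3.00201e-12 m^2/s = 3.002 um^2/s

3.002


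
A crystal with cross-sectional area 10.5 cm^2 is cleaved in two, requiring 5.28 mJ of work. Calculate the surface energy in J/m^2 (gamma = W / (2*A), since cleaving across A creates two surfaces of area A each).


Convert: A = 10.5 cm^2 = 0.00105 m^2, W = 5.28 mJ = 0.00528 J
Cleaving exposes two faces of area A, so total new surface = 2*A and gamma = W / (2*A)
gamma = 0.00528 / (2 * 0.00105)
gamma = 2.514 J/m^2

2.514


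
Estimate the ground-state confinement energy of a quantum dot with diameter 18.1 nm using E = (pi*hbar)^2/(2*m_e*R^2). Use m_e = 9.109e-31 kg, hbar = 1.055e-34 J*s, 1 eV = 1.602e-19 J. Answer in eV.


Radius R = 18.1/2 = 9.05 nm = 9.05e-09 m
E = (pi * 1.055e-34)^2 / (2 * 9.109e-31 * (9.05e-09)^2)
E(J) = 7.36219e-22
E = E(J) / 1.602e-19 = 0.0046 eV

0.0046


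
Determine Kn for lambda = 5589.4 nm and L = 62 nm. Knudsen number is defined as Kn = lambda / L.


Knudsen number Kn = lambda / L
Kn = 5589.4 / 62
Kn = 90.1516

90.1516


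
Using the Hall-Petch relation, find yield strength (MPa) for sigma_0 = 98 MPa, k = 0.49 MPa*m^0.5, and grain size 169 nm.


d = 169 nm = 1.69e-07 m
sqrt(d) = 0.0004110961
Hall-Petch contribution = k / sqrt(d) = 0.49 / 0.0004110961 = 1191.9 MPa
sigma = sigma_0 + k/sqrt(d) = 98 + 1191.9 = 1289.9 MPa

1289.9


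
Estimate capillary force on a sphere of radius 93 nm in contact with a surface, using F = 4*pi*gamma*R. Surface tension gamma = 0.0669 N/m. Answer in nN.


Convert radius: R = 93 nm = 9.3e-08 m
F = 4 * pi * gamma * R
F = 4 * pi * 0.0669 * 9.3e-08
F = 7.81842e-08 N = 78.1842 nN

78.1842


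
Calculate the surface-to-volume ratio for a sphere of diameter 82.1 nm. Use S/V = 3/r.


Radius r = 82.1/2 = 41.05 nm
S/V = 3 / r = 3 / 41.05
S/V = 0.0731 nm^-1

0.0731


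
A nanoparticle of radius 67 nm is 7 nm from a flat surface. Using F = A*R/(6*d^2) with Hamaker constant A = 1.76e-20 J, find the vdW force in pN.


Convert to SI: R = 67 nm = 6.7e-08 m, d = 7 nm = 7e-09 m
F = A * R / (6 * d^2)
F = 1.76e-20 * 6.7e-08 / (6 * (7e-09)^2)
F = 4.01088e-12 N = 4.011 pN

4.011


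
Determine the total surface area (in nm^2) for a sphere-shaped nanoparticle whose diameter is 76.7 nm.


Radius r = 76.7/2 = 38.35 nm
Surface area SA = 4 * pi * r^2
SA = 4 * pi * (38.35)^2
SA = 18481.64 nm^2

18481.64


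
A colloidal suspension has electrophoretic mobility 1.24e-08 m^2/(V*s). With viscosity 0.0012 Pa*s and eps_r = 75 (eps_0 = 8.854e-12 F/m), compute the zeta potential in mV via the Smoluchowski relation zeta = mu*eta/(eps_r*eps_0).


Smoluchowski equation: zeta = mu * eta / (eps_r * eps_0)
zeta = 1.24e-08 * 0.0012 / (75 * 8.854e-12)
zeta = 0.022408 V = 22.41 mV

22.41


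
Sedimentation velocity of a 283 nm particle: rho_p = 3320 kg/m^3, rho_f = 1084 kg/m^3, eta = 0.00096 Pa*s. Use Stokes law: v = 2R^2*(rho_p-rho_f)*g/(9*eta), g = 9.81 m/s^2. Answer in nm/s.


Radius R = 283/2 nm = 1.415e-07 m
Density difference = 3320 - 1084 = 2236 kg/m^3
v = 2 * R^2 * (rho_p - rho_f) * g / (9 * eta)
v = 2 * (1.415e-07)^2 * 2236 * 9.81 / (9 * 0.00096)
v = 1.01665e-07 m/s = 101.6646 nm/s

101.6646


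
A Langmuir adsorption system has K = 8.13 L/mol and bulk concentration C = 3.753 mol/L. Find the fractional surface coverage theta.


Langmuir isotherm: theta = K*C / (1 + K*C)
K*C = 8.13 * 3.753 = 30.51189
theta = 30.51189 / (1 + 30.51189) = 30.51189 / 31.51189
theta = 0.9683

0.9683


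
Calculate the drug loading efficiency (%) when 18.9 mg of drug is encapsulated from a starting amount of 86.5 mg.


Drug loading efficiency = (drug loaded / drug initial) * 100
DLE = 18.9 / 86.5 * 100
DLE = 0.2185 * 100
DLE = 21.85%

21.85


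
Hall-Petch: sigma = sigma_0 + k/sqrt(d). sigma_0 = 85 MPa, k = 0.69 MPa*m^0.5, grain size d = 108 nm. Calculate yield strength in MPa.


d = 108 nm = 1.08e-07 m
sqrt(d) = 0.0003286335
Hall-Petch contribution = k / sqrt(d) = 0.69 / 0.0003286335 = 2099.6 MPa
sigma = sigma_0 + k/sqrt(d) = 85 + 2099.6 = 2184.6 MPa

2184.6


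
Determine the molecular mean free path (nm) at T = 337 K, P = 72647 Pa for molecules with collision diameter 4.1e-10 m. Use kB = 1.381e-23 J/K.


Mean free path: lambda = kB*T / (sqrt(2) * pi * d^2 * P)
lambda = 1.381e-23 * 337 / (sqrt(2) * pi * (4.1e-10)^2 * 72647)
lambda = 8.57775e-08 m
lambda = 85.78 nm

85.78


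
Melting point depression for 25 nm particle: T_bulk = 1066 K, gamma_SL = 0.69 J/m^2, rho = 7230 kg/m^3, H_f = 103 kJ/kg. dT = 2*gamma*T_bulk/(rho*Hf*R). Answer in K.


Radius R = 25/2 = 12.5 nm = 1.25e-08 m
Convert H_f = 103 kJ/kg = 103000 J/kg
dT = 2 * gamma_SL * T_bulk / (rho * H_f * R)
dT = 2 * 0.69 * 1066 / (7230 * 103000 * 1.25e-08)
dT = 158.0 K

158.0


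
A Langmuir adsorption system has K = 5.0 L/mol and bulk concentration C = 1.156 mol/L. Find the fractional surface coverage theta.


Langmuir isotherm: theta = K*C / (1 + K*C)
K*C = 5.0 * 1.156 = 5.78
theta = 5.78 / (1 + 5.78) = 5.78 / 6.78
theta = 0.8525

0.8525


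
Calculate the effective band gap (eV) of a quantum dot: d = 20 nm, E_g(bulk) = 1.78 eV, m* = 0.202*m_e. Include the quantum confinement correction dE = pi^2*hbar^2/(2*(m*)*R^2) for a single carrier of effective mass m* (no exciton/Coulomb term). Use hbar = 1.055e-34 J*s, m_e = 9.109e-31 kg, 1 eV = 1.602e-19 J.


Radius R = 20/2 nm = 1e-08 m
Confinement energy dE = pi^2 * hbar^2 / (2 * m_eff * m_e * R^2)
dE = pi^2 * (1.055e-34)^2 / (2 * 0.202 * 9.109e-31 * (1e-08)^2) J, divided by 1.602e-19 J/eV
dE = 0.0186 eV
Total band gap = E_g(bulk) + dE = 1.78 + 0.0186 = 1.7986 eV

1.7986


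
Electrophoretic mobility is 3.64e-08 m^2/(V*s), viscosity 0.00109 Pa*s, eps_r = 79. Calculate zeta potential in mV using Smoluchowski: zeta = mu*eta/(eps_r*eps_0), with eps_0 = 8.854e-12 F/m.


Smoluchowski equation: zeta = mu * eta / (eps_r * eps_0)
zeta = 3.64e-08 * 0.00109 / (79 * 8.854e-12)
zeta = 0.056723 V = 56.72 mV

56.72


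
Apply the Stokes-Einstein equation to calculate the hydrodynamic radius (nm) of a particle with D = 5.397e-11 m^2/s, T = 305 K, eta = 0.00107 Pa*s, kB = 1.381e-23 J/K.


Stokes-Einstein: R = kB*T / (6*pi*eta*D)
R = 1.381e-23 * 305 / (6 * pi * 0.00107 * 5.397e-11)
R = 3.86951e-09 m = 3.87 nm

3.87


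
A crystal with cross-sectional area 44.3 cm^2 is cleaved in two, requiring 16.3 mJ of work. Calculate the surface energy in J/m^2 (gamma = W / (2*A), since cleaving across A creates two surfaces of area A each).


Convert: A = 44.3 cm^2 = 0.00443 m^2, W = 16.3 mJ = 0.0163 J
Cleaving exposes two faces of area A, so total new surface = 2*A and gamma = W / (2*A)
gamma = 0.0163 / (2 * 0.00443)
gamma = 1.84 J/m^2

1.84


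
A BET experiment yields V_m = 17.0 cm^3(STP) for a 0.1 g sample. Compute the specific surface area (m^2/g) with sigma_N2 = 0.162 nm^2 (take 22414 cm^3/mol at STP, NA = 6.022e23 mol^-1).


Number of moles in monolayer = V_m / 22414 = 17.0 / 22414 = 0.00075845
Number of molecules = moles * NA = 0.00075845 * 6.022e23
SA = molecules * sigma / mass
SA = (17.0 / 22414) * 6.022e23 * 0.162e-18 / 0.1
SA = 739.9 m^2/g

739.9


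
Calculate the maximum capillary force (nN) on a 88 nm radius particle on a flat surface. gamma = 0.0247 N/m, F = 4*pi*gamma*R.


Convert radius: R = 88 nm = 8.8e-08 m
F = 4 * pi * gamma * R
F = 4 * pi * 0.0247 * 8.8e-08
F = 2.73143e-08 N = 27.3143 nN

27.3143


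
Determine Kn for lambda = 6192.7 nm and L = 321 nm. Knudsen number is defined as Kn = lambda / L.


Knudsen number Kn = lambda / L
Kn = 6192.7 / 321
Kn = 19.2919

19.2919


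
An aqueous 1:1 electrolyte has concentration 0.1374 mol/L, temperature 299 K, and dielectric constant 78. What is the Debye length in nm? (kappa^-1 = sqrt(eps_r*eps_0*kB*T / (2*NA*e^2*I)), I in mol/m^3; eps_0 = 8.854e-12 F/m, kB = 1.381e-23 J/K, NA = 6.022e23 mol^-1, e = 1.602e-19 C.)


Ionic strength I = 0.1374 * 1^2 * 1000 = 137.4 mol/m^3
kappa^-1 = sqrt(78 * 8.854e-12 * 1.381e-23 * 299 / (2 * 6.022e23 * (1.602e-19)^2 * 137.4))
kappa^-1 = 0.819 nm

0.819


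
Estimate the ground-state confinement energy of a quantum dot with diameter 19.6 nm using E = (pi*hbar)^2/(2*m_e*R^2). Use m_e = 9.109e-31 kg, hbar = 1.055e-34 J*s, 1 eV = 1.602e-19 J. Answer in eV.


Radius R = 19.6/2 = 9.8 nm = 9.8e-09 m
E = (pi * 1.055e-34)^2 / (2 * 9.109e-31 * (9.8e-09)^2)
E(J) = 6.27844e-22
E = E(J) / 1.602e-19 = 0.0039 eV

0.0039


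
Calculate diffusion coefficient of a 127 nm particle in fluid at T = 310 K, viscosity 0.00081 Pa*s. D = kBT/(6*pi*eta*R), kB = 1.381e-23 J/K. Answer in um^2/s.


Radius R = 127/2 = 63.5 nm = 6.35e-08 m
D = kB*T / (6*pi*eta*R)
D = 1.381e-23 * 310 / (6 * pi * 0.00081 * 6.35e-08)
D = 4.41566e-12 m^2/s = 4.416 um^2/s

4.416


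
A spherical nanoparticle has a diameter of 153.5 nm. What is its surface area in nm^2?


Radius r = 153.5/2 = 76.75 nm
Surface area SA = 4 * pi * r^2
SA = 4 * pi * (76.75)^2
SA = 74022.99 nm^2

74022.99


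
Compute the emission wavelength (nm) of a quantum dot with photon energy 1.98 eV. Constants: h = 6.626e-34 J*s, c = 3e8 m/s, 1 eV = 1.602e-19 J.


Convert energy: E = 1.98 eV = 1.98 * 1.602e-19 = 3.17196e-19 J
lambda = h*c / E = 6.626e-34 * 3e8 / 3.17196e-19
lambda = 6.26679e-07 m = 626.7 nm

626.7


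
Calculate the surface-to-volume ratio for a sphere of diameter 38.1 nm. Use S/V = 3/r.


Radius r = 38.1/2 = 19.05 nm
S/V = 3 / r = 3 / 19.05
S/V = 0.1575 nm^-1

0.1575


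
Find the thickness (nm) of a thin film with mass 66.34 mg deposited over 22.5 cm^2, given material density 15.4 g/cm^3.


Convert: m = 66.34 mg = 6.6340e-05 kg, A = 22.5 cm^2 = 2.2500e-03 m^2, rho = 15.4 g/cm^3 = 15400 kg/m^3
t = m / (A * rho)
t = 6.6340e-05 / (2.2500e-03 * 15400)
t = 1.9146e-06 m = 1914.6 nm

1914.6


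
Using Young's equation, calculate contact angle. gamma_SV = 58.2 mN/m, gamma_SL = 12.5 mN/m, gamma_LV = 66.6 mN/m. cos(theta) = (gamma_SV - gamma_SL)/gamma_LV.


cos(theta) = (gamma_SV - gamma_SL) / gamma_LV
cos(theta) = (58.2 - 12.5) / 66.6
cos(theta) = 0.686186
theta = arccos(0.686186) = 46.67 degrees

46.67


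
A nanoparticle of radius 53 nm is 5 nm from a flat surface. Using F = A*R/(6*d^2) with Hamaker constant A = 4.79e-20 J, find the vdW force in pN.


Convert to SI: R = 53 nm = 5.3e-08 m, d = 5 nm = 5e-09 m
F = A * R / (6 * d^2)
F = 4.79e-20 * 5.3e-08 / (6 * (5e-09)^2)
F = 1.69247e-11 N = 16.925 pN

16.925


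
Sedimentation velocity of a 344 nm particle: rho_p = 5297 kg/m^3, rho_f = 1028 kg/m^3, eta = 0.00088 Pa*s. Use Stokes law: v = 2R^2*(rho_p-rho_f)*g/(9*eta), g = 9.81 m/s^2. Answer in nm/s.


Radius R = 344/2 nm = 1.72e-07 m
Density difference = 5297 - 1028 = 4269 kg/m^3
v = 2 * R^2 * (rho_p - rho_f) * g / (9 * eta)
v = 2 * (1.72e-07)^2 * 4269 * 9.81 / (9 * 0.00088)
v = 3.12865e-07 m/s = 312.8649 nm/s

312.8649


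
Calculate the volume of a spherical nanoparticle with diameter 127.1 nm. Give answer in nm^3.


Radius r = 127.1/2 = 63.55 nm
Volume V = (4/3) * pi * r^3
V = (4/3) * pi * (63.55)^3
V = 1075066.36 nm^3

1075066.36


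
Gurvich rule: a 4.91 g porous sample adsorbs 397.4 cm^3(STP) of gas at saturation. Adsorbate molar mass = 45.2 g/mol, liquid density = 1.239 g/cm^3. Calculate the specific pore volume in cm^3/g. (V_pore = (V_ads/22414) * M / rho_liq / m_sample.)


Moles adsorbed n = V_ads / 22414 = 397.4 / 22414 = 1.772999e-02 mol
Liquid volume V_liq = n * M / rho_liq = 1.772999e-02 * 45.2 / 1.239 = 0.64681 cm^3
Specific pore volume V_pore = V_liq / m_sample = 0.64681 / 4.91
V_pore = 0.1317 cm^3/g

0.1317


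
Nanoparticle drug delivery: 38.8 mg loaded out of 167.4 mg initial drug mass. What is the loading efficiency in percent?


Drug loading efficiency = (drug loaded / drug initial) * 100
DLE = 38.8 / 167.4 * 100
DLE = 0.2318 * 100
DLE = 23.18%

23.18


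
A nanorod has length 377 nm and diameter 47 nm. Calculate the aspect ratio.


Aspect ratio AR = length / diameter
AR = 377 / 47
AR = 8.02

8.02


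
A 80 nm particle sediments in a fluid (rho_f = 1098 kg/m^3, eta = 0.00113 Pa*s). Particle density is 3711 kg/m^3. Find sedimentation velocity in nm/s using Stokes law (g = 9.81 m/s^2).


Radius R = 80/2 nm = 4e-08 m
Density difference = 3711 - 1098 = 2613 kg/m^3
v = 2 * R^2 * (rho_p - rho_f) * g / (9 * eta)
v = 2 * (4e-08)^2 * 2613 * 9.81 / (9 * 0.00113)
v = 8.06561e-09 m/s = 8.0656 nm/s

8.0656


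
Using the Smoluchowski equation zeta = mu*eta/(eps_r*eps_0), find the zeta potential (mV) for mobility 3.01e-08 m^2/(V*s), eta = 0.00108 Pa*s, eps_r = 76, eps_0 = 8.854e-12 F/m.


Smoluchowski equation: zeta = mu * eta / (eps_r * eps_0)
zeta = 3.01e-08 * 0.00108 / (76 * 8.854e-12)
zeta = 0.04831 V = 48.31 mV

48.31


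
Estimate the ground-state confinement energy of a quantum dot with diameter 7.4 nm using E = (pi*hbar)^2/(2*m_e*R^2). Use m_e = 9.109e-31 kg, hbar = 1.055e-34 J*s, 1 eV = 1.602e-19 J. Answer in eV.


Radius R = 7.4/2 = 3.7 nm = 3.7e-09 m
E = (pi * 1.055e-34)^2 / (2 * 9.109e-31 * (3.7e-09)^2)
E(J) = 4.40454e-21
E = E(J) / 1.602e-19 = 0.0275 eV

0.0275


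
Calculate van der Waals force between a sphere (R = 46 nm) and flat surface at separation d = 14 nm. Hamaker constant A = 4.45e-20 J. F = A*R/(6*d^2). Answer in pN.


Convert to SI: R = 46 nm = 4.6e-08 m, d = 14 nm = 1.4e-08 m
F = A * R / (6 * d^2)
F = 4.45e-20 * 4.6e-08 / (6 * (1.4e-08)^2)
F = 1.74065e-12 N = 1.741 pN

1.741


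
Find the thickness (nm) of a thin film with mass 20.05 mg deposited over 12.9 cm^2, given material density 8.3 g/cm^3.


Convert: m = 20.05 mg = 2.0050e-05 kg, A = 12.9 cm^2 = 1.2900e-03 m^2, rho = 8.3 g/cm^3 = 8300 kg/m^3
t = m / (A * rho)
t = 2.0050e-05 / (1.2900e-03 * 8300)
t = 1.8726e-06 m = 1872.6 nm

1872.6


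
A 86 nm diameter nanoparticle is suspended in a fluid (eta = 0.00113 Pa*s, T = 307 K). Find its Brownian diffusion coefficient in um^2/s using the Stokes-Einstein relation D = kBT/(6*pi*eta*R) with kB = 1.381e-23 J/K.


Radius R = 86/2 = 43 nm = 4.3e-08 m
D = kB*T / (6*pi*eta*R)
D = 1.381e-23 * 307 / (6 * pi * 0.00113 * 4.3e-08)
D = 4.62897e-12 m^2/s = 4.629 um^2/s

4.629


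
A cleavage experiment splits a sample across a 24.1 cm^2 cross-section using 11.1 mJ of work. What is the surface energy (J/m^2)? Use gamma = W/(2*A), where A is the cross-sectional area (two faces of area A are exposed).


Convert: A = 24.1 cm^2 = 0.00241 m^2, W = 11.1 mJ = 0.0111 J
Cleaving exposes two faces of area A, so total new surface = 2*A and gamma = W / (2*A)
gamma = 0.0111 / (2 * 0.00241)
gamma = 2.303 J/m^2

2.303


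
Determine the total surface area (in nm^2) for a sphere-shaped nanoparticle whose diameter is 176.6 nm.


Radius r = 176.6/2 = 88.3 nm
Surface area SA = 4 * pi * r^2
SA = 4 * pi * (88.3)^2
SA = 97978.61 nm^2

97978.61


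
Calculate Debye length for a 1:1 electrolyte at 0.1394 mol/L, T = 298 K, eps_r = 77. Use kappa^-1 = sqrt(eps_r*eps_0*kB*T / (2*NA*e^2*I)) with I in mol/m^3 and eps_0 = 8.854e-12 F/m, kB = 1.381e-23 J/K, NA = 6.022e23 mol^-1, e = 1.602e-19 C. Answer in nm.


Ionic strength I = 0.1394 * 1^2 * 1000 = 139.4 mol/m^3
kappa^-1 = sqrt(77 * 8.854e-12 * 1.381e-23 * 298 / (2 * 6.022e23 * (1.602e-19)^2 * 139.4))
kappa^-1 = 0.807 nm

0.807


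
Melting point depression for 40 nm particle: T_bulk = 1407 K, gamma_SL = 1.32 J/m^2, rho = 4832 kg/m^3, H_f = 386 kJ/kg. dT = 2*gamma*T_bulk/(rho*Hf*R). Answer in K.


Radius R = 40/2 = 20 nm = 2e-08 m
Convert H_f = 386 kJ/kg = 386000 J/kg
dT = 2 * gamma_SL * T_bulk / (rho * H_f * R)
dT = 2 * 1.32 * 1407 / (4832 * 386000 * 2e-08)
dT = 99.6 K

99.6


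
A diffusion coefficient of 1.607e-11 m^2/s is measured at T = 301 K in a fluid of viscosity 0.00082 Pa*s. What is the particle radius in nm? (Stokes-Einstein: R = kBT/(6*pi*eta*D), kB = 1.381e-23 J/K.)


Stokes-Einstein: R = kB*T / (6*pi*eta*D)
R = 1.381e-23 * 301 / (6 * pi * 0.00082 * 1.607e-11)
R = 1.67351e-08 m = 16.74 nm

16.74


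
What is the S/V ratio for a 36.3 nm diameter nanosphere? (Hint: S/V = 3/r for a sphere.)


Radius r = 36.3/2 = 18.15 nm
S/V = 3 / r = 3 / 18.15
S/V = 0.1653 nm^-1

0.1653


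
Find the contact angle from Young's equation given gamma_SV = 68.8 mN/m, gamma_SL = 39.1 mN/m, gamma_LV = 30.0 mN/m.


cos(theta) = (gamma_SV - gamma_SL) / gamma_LV
cos(theta) = (68.8 - 39.1) / 30.0
cos(theta) = 0.99
theta = arccos(0.99) = 8.11 degrees

8.11


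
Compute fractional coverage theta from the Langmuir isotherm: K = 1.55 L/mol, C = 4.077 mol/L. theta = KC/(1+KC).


Langmuir isotherm: theta = K*C / (1 + K*C)
K*C = 1.55 * 4.077 = 6.31935
theta = 6.31935 / (1 + 6.31935) = 6.31935 / 7.31935
theta = 0.8634

0.8634


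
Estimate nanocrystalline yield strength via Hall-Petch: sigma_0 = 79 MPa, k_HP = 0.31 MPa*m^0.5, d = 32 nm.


d = 32 nm = 3.2e-08 m
sqrt(d) = 0.0001788854
Hall-Petch contribution = k / sqrt(d) = 0.31 / 0.0001788854 = 1733.0 MPa
sigma = sigma_0 + k/sqrt(d) = 79 + 1733.0 = 1812.0 MPa

1812.0


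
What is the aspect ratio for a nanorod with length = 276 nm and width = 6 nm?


Aspect ratio AR = length / diameter
AR = 276 / 6
AR = 46.0

46.0


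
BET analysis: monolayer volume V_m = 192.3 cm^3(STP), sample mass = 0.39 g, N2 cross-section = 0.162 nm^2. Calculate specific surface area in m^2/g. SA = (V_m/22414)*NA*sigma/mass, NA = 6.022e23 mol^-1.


Number of moles in monolayer = V_m / 22414 = 192.3 / 22414 = 0.00857946
Number of molecules = moles * NA = 0.00857946 * 6.022e23
SA = molecules * sigma / mass
SA = (192.3 / 22414) * 6.022e23 * 0.162e-18 / 0.39
SA = 2146.1 m^2/g

2146.1


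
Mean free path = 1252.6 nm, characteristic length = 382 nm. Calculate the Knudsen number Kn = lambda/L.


Knudsen number Kn = lambda / L
Kn = 1252.6 / 382
Kn = 3.2791

3.2791


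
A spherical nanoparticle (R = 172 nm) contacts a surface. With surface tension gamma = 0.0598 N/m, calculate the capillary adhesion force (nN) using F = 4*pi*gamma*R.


Convert radius: R = 172 nm = 1.72e-07 m
F = 4 * pi * gamma * R
F = 4 * pi * 0.0598 * 1.72e-07
F = 1.29253e-07 N = 129.2527 nN

129.2527


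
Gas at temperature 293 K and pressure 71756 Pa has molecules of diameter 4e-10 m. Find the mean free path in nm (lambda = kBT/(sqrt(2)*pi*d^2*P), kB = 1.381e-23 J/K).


Mean free path: lambda = kB*T / (sqrt(2) * pi * d^2 * P)
lambda = 1.381e-23 * 293 / (sqrt(2) * pi * (4e-10)^2 * 71756)
lambda = 7.93265e-08 m
lambda = 79.33 nm

79.33


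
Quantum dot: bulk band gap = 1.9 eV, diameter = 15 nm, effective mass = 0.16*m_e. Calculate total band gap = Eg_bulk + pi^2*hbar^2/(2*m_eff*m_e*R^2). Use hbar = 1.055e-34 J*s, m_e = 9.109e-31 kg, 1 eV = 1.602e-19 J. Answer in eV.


Radius R = 15/2 nm = 7.5e-09 m
Confinement energy dE = pi^2 * hbar^2 / (2 * m_eff * m_e * R^2)
dE = pi^2 * (1.055e-34)^2 / (2 * 0.16 * 9.109e-31 * (7.5e-09)^2) J, divided by 1.602e-19 J/eV
dE = 0.0418 eV
Total band gap = E_g(bulk) + dE = 1.9 + 0.0418 = 1.9418 eV

1.9418


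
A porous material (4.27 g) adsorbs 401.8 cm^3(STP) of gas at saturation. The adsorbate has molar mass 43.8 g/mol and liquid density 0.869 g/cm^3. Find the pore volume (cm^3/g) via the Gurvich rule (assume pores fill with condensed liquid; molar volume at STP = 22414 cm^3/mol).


Moles adsorbed n = V_ads / 22414 = 401.8 / 22414 = 1.792630e-02 mol
Liquid volume V_liq = n * M / rho_liq = 1.792630e-02 * 43.8 / 0.869 = 0.90353 cm^3
Specific pore volume V_pore = V_liq / m_sample = 0.90353 / 4.27
V_pore = 0.2116 cm^3/g

0.2116


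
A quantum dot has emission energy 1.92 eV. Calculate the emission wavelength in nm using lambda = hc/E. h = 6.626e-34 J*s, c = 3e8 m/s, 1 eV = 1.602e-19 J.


Convert energy: E = 1.92 eV = 1.92 * 1.602e-19 = 3.07584e-19 J
lambda = h*c / E = 6.626e-34 * 3e8 / 3.07584e-19
lambda = 6.46262e-07 m = 646.3 nm

646.3


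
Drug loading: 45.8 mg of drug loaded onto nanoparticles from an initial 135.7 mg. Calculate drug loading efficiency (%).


Drug loading efficiency = (drug loaded / drug initial) * 100
DLE = 45.8 / 135.7 * 100
DLE = 0.3375 * 100
DLE = 33.75%

33.75


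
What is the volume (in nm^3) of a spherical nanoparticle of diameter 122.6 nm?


Radius r = 122.6/2 = 61.3 nm
Volume V = (4/3) * pi * r^3
V = (4/3) * pi * (61.3)^3
V = 964872.73 nm^3

964872.73


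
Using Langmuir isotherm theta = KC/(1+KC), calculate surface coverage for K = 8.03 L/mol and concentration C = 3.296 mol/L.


Langmuir isotherm: theta = K*C / (1 + K*C)
K*C = 8.03 * 3.296 = 26.46688
theta = 26.46688 / (1 + 26.46688) = 26.46688 / 27.46688
theta = 0.9636

0.9636


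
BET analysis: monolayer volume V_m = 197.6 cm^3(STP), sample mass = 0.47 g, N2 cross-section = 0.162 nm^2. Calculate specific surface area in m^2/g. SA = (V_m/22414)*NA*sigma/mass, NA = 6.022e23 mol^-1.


Number of moles in monolayer = V_m / 22414 = 197.6 / 22414 = 0.00881592
Number of molecules = moles * NA = 0.00881592 * 6.022e23
SA = molecules * sigma / mass
SA = (197.6 / 22414) * 6.022e23 * 0.162e-18 / 0.47
SA = 1829.9 m^2/g

1829.9


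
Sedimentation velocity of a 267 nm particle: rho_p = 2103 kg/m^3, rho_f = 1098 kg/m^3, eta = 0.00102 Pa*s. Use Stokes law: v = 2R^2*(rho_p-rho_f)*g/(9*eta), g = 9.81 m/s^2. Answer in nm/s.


Radius R = 267/2 nm = 1.335e-07 m
Density difference = 2103 - 1098 = 1005 kg/m^3
v = 2 * R^2 * (rho_p - rho_f) * g / (9 * eta)
v = 2 * (1.335e-07)^2 * 1005 * 9.81 / (9 * 0.00102)
v = 3.82811e-08 m/s = 38.2811 nm/s

38.2811


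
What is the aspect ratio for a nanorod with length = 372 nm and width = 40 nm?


Aspect ratio AR = length / diameter
AR = 372 / 40
AR = 9.3

9.3


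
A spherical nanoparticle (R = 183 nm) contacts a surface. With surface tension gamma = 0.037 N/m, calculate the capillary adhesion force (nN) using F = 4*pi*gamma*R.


Convert radius: R = 183 nm = 1.83e-07 m
F = 4 * pi * gamma * R
F = 4 * pi * 0.037 * 1.83e-07
F = 8.50869e-08 N = 85.0869 nN

85.0869


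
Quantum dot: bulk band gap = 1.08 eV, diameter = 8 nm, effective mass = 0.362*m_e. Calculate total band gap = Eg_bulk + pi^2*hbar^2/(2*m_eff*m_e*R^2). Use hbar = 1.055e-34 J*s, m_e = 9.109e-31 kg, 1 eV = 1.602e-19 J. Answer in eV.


Radius R = 8/2 nm = 4e-09 m
Confinement energy dE = pi^2 * hbar^2 / (2 * m_eff * m_e * R^2)
dE = pi^2 * (1.055e-34)^2 / (2 * 0.362 * 9.109e-31 * (4e-09)^2) J, divided by 1.602e-19 J/eV
dE = 0.065 eV
Total band gap = E_g(bulk) + dE = 1.08 + 0.065 = 1.145 eV

1.145


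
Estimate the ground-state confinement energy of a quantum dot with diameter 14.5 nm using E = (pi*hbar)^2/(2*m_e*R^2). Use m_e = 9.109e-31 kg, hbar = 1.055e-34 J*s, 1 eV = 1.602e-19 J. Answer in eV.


Radius R = 14.5/2 = 7.25 nm = 7.25e-09 m
E = (pi * 1.055e-34)^2 / (2 * 9.109e-31 * (7.25e-09)^2)
E(J) = 1.14717e-21
E = E(J) / 1.602e-19 = 0.0072 eV

0.0072


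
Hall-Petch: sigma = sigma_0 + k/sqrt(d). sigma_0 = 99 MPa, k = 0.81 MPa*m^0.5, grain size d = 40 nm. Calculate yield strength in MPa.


d = 40 nm = 4e-08 m
sqrt(d) = 0.0002
Hall-Petch contribution = k / sqrt(d) = 0.81 / 0.0002 = 4050.0 MPa
sigma = sigma_0 + k/sqrt(d) = 99 + 4050.0 = 4149.0 MPa

4149.0


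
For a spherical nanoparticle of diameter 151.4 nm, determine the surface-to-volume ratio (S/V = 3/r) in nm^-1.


Radius r = 151.4/2 = 75.7 nm
S/V = 3 / r = 3 / 75.7
S/V = 0.0396 nm^-1

0.0396


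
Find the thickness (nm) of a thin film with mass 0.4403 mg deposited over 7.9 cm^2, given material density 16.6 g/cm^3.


Convert: m = 0.4403 mg = 4.4030e-07 kg, A = 7.9 cm^2 = 7.9000e-04 m^2, rho = 16.6 g/cm^3 = 16600 kg/m^3
t = m / (A * rho)
t = 4.4030e-07 / (7.9000e-04 * 16600)
t = 3.3575e-08 m = 33.6 nm

33.6


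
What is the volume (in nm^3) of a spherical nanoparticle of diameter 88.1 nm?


Radius r = 88.1/2 = 44.05 nm
Volume V = (4/3) * pi * r^3
V = (4/3) * pi * (44.05)^3
V = 358035.71 nm^3

358035.71


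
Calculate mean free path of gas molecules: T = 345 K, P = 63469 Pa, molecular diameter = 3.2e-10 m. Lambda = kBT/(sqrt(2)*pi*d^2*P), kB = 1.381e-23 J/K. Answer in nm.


Mean free path: lambda = kB*T / (sqrt(2) * pi * d^2 * P)
lambda = 1.381e-23 * 345 / (sqrt(2) * pi * (3.2e-10)^2 * 63469)
lambda = 1.65001e-07 m
lambda = 165.0 nm

165.0


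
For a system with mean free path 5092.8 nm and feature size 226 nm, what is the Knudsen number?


Knudsen number Kn = lambda / L
Kn = 5092.8 / 226
Kn = 22.5345

22.5345


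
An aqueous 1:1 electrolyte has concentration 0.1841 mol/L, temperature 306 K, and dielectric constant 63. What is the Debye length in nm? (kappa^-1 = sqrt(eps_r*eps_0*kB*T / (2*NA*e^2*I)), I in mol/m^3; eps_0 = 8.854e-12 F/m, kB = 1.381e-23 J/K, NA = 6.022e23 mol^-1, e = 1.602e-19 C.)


Ionic strength I = 0.1841 * 1^2 * 1000 = 184.1 mol/m^3
kappa^-1 = sqrt(63 * 8.854e-12 * 1.381e-23 * 306 / (2 * 6.022e23 * (1.602e-19)^2 * 184.1))
kappa^-1 = 0.644 nm

0.644


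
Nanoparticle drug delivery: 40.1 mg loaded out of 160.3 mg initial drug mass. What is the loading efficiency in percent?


Drug loading efficiency = (drug loaded / drug initial) * 100
DLE = 40.1 / 160.3 * 100
DLE = 0.2502 * 100
DLE = 25.02%

25.02


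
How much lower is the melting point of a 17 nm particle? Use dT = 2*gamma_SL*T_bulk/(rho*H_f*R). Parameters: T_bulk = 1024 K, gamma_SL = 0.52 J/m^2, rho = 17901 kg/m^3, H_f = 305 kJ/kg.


Radius R = 17/2 = 8.5 nm = 8.5e-09 m
Convert H_f = 305 kJ/kg = 305000 J/kg
dT = 2 * gamma_SL * T_bulk / (rho * H_f * R)
dT = 2 * 0.52 * 1024 / (17901 * 305000 * 8.5e-09)
dT = 22.9 K

22.9


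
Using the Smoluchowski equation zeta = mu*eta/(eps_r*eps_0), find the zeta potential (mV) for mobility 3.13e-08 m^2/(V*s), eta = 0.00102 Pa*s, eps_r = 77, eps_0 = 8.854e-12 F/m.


Smoluchowski equation: zeta = mu * eta / (eps_r * eps_0)
zeta = 3.13e-08 * 0.00102 / (77 * 8.854e-12)
zeta = 0.046829 V = 46.83 mV

46.83


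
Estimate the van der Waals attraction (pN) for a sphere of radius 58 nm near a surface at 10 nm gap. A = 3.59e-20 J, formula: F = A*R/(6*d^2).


Convert to SI: R = 58 nm = 5.8e-08 m, d = 10 nm = 1e-08 m
F = A * R / (6 * d^2)
F = 3.59e-20 * 5.8e-08 / (6 * (1e-08)^2)
F = 3.47033e-12 N = 3.47 pN

3.47


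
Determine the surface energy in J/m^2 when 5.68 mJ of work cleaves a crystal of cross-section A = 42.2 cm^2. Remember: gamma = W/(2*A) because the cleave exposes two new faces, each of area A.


Convert: A = 42.2 cm^2 = 0.00422 m^2, W = 5.68 mJ = 0.00568 J
Cleaving exposes two faces of area A, so total new surface = 2*A and gamma = W / (2*A)
gamma = 0.00568 / (2 * 0.00422)
gamma = 0.673 J/m^2

0.673


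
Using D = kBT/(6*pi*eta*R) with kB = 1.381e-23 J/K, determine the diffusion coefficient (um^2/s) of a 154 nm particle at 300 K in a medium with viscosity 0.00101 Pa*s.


Radius R = 154/2 = 77 nm = 7.7e-08 m
D = kB*T / (6*pi*eta*R)
D = 1.381e-23 * 300 / (6 * pi * 0.00101 * 7.7e-08)
D = 2.82619e-12 m^2/s = 2.826 um^2/s

2.826


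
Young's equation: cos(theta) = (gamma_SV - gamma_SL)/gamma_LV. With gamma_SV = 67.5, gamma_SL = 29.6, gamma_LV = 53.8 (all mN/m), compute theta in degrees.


cos(theta) = (gamma_SV - gamma_SL) / gamma_LV
cos(theta) = (67.5 - 29.6) / 53.8
cos(theta) = 0.704461
theta = arccos(0.704461) = 45.21 degrees

45.21


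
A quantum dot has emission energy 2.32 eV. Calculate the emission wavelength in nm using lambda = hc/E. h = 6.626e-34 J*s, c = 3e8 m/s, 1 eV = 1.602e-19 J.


Convert energy: E = 2.32 eV = 2.32 * 1.602e-19 = 3.71664e-19 J
lambda = h*c / E = 6.626e-34 * 3e8 / 3.71664e-19
lambda = 5.34838e-07 m = 534.8 nm

534.8


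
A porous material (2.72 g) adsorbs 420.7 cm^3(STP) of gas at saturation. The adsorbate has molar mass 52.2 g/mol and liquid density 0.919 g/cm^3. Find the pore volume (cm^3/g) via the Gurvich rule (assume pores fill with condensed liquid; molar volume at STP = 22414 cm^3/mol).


Moles adsorbed n = V_ads / 22414 = 420.7 / 22414 = 1.876952e-02 mol
Liquid volume V_liq = n * M / rho_liq = 1.876952e-02 * 52.2 / 0.919 = 1.06613 cm^3
Specific pore volume V_pore = V_liq / m_sample = 1.06613 / 2.72
V_pore = 0.392 cm^3/g

0.392


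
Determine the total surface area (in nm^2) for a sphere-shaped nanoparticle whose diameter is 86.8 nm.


Radius r = 86.8/2 = 43.4 nm
Surface area SA = 4 * pi * r^2
SA = 4 * pi * (43.4)^2
SA = 23669.51 nm^2

23669.51


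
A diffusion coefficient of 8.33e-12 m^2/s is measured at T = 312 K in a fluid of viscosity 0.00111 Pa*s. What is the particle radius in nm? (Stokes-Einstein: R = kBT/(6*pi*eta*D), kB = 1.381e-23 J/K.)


Stokes-Einstein: R = kB*T / (6*pi*eta*D)
R = 1.381e-23 * 312 / (6 * pi * 0.00111 * 8.33e-12)
R = 2.47217e-08 m = 24.72 nm

24.72


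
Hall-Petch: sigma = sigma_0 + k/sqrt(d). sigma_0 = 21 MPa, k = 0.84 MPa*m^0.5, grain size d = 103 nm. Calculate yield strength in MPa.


d = 103 nm = 1.03e-07 m
sqrt(d) = 0.0003209361
Hall-Petch contribution = k / sqrt(d) = 0.84 / 0.0003209361 = 2617.3 MPa
sigma = sigma_0 + k/sqrt(d) = 21 + 2617.3 = 2638.3 MPa

2638.3


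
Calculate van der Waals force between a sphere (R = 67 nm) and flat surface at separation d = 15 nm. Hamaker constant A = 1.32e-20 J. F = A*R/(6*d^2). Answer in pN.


Convert to SI: R = 67 nm = 6.7e-08 m, d = 15 nm = 1.5e-08 m
F = A * R / (6 * d^2)
F = 1.32e-20 * 6.7e-08 / (6 * (1.5e-08)^2)
F = 6.55111e-13 N = 0.655 pN

0.655


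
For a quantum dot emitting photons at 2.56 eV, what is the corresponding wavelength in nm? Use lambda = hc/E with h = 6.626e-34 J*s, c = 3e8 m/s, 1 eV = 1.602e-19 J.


Convert energy: E = 2.56 eV = 2.56 * 1.602e-19 = 4.10112e-19 J
lambda = h*c / E = 6.626e-34 * 3e8 / 4.10112e-19
lambda = 4.84697e-07 m = 484.7 nm

484.7


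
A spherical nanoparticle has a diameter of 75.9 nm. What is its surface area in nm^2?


Radius r = 75.9/2 = 37.95 nm
Surface area SA = 4 * pi * r^2
SA = 4 * pi * (37.95)^2
SA = 18098.12 nm^2

18098.12


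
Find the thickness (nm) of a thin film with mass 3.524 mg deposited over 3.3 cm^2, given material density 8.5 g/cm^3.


Convert: m = 3.524 mg = 3.5240e-06 kg, A = 3.3 cm^2 = 3.3000e-04 m^2, rho = 8.5 g/cm^3 = 8500 kg/m^3
t = m / (A * rho)
t = 3.5240e-06 / (3.3000e-04 * 8500)
t = 1.2563e-06 m = 1256.3 nm

1256.3


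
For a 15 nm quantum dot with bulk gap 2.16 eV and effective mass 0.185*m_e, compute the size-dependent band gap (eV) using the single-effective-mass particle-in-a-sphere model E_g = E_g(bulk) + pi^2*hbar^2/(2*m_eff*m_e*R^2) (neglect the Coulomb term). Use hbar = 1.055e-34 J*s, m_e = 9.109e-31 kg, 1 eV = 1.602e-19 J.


Radius R = 15/2 nm = 7.5e-09 m
Confinement energy dE = pi^2 * hbar^2 / (2 * m_eff * m_e * R^2)
dE = pi^2 * (1.055e-34)^2 / (2 * 0.185 * 9.109e-31 * (7.5e-09)^2) J, divided by 1.602e-19 J/eV
dE = 0.0362 eV
Total band gap = E_g(bulk) + dE = 2.16 + 0.0362 = 2.1962 eV

2.1962


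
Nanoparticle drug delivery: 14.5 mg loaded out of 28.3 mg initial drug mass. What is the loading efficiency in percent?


Drug loading efficiency = (drug loaded / drug initial) * 100
DLE = 14.5 / 28.3 * 100
DLE = 0.5124 * 100
DLE = 51.24%

51.24


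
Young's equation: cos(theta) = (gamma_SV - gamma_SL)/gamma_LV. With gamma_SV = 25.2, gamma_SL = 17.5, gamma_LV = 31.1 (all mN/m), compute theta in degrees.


cos(theta) = (gamma_SV - gamma_SL) / gamma_LV
cos(theta) = (25.2 - 17.5) / 31.1
cos(theta) = 0.247588
theta = arccos(0.247588) = 75.67 degrees

75.67


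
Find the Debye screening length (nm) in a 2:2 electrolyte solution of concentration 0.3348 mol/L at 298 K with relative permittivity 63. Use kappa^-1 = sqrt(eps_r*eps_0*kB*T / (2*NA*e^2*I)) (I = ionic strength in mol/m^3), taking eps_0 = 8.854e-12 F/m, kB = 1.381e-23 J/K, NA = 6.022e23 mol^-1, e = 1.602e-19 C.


Ionic strength I = 0.3348 * 2^2 * 1000 = 1339.2 mol/m^3
kappa^-1 = sqrt(63 * 8.854e-12 * 1.381e-23 * 298 / (2 * 6.022e23 * (1.602e-19)^2 * 1339.2))
kappa^-1 = 0.235 nm

0.235


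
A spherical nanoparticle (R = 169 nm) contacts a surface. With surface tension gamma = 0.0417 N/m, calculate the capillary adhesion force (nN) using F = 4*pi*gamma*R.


Convert radius: R = 169 nm = 1.69e-07 m
F = 4 * pi * gamma * R
F = 4 * pi * 0.0417 * 1.69e-07
F = 8.8559e-08 N = 88.559 nN

88.559


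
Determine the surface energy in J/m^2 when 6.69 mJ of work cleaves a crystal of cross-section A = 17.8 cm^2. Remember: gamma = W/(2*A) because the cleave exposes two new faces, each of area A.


Convert: A = 17.8 cm^2 = 0.00178 m^2, W = 6.69 mJ = 0.00669 J
Cleaving exposes two faces of area A, so total new surface = 2*A and gamma = W / (2*A)
gamma = 0.00669 / (2 * 0.00178)
gamma = 1.879 J/m^2

1.879
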